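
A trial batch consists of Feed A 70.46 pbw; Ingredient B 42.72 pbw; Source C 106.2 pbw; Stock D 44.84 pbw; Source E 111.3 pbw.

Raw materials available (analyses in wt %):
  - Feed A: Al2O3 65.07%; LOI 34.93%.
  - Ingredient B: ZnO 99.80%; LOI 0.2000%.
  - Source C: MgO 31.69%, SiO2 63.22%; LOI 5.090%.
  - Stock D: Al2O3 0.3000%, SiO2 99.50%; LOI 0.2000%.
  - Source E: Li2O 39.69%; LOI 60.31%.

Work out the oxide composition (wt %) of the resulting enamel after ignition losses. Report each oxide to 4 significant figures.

Glass mass = 278.2 pbw (batch 375.5 − LOI 97.32).
Composition: ZnO 15.33%, MgO 12.10%, Li2O 15.88%, Al2O3 16.53%, SiO2 40.17%

In-progress results are displayed, rounded to four significant figures, when written out. All arithmetic maintains full float precision at every stage — every reported figure includes exactly one rounding — derived quantities, which include five oxide percentages, LOI, the totals, yield, glass mass, are rebuilt at full precision, as quoted within problem or answer, using the weight values at 278.2 pbw of glass.
Per-oxide mass from batch:
  ZnO: 42.72·0.9980 = 42.63 pbw
  MgO: 106.2·0.3169 = 33.65 pbw
  Li2O: 111.3·0.3969 = 44.17 pbw
  Al2O3: 70.46·0.6507 + 44.84·0.003000 = 45.98 pbw
  SiO2: 106.2·0.6322 + 44.84·0.9950 = 111.8 pbw
LOI: 70.46·0.3493 + 42.72·0.002000 + 106.2·0.05090 + 44.84·0.002000 + 111.3·0.6031 = 97.32 pbw
Glass = total batch minus LOI = 375.5 − 97.32 = 278.2 pbw (matching Σ of the oxides)
wt % = oxide mass / glass mass × 100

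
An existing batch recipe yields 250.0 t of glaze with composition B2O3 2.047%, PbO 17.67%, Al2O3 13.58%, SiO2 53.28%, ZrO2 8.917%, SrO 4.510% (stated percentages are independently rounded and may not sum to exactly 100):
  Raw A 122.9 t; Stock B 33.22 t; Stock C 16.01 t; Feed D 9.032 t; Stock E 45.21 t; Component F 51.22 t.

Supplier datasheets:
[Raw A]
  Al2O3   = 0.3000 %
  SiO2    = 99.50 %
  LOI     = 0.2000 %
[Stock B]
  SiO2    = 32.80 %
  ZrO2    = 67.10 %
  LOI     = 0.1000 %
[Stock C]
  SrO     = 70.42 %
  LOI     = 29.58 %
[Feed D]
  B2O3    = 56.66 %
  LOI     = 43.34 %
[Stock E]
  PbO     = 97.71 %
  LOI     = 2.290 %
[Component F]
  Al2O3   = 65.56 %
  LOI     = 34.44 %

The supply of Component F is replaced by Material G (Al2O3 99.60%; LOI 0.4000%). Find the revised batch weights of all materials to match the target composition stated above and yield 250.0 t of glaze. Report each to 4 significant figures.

Revised batch per 250.0 t glaze:
  Raw A: 122.9 t
  Stock B: 33.22 t
  Stock C: 16.01 t
  Feed D: 9.032 t
  Stock E: 45.21 t
  Material G: 33.72 t
Total batch = 260.1 t; LOI loss = 10.10 t

All internal work maintains full precision at every stage; working values are rounded to 4 significant figures when quoted; every reported number takes just one rounding; the derived quantities, including net glass mass, totals, LOI, six oxide percentages, yield, are re-derived from the weighed amounts on 250.0 t of glass at full precision as given in problem or answer.
Oxide-by-oxide targets in 250.0 t glaze:
  B2O3: 2.047% × 250.0 = 5.118 t
  PbO: 17.67% × 250.0 = 44.18 t
  Al2O3: 13.58% × 250.0 = 33.95 t
  SiO2: 53.28% × 250.0 = 133.2 t
  ZrO2: 8.917% × 250.0 = 22.29 t
  SrO: 4.510% × 250.0 = 11.28 t
Checking each oxide sum from the weights as reported, versus the basis set out (delivered sums recover each target within answer rounding):
  B2O3: 9.032·0.5666 = 5.118 t (target 5.118 t)
  PbO: 45.21·0.9771 = 44.17 t (target 44.18 t)
  Al2O3: 122.9·0.003000 + 33.72·0.9960 = 33.95 t (target 33.95 t)
  SiO2: 122.9·0.9950 + 33.22·0.3280 = 133.2 t (target 133.2 t)
  ZrO2: 33.22·0.6710 = 22.29 t (target 22.29 t)
  SrO: 16.01·0.7042 = 11.27 t (target 11.28 t)
Glass mass check: total batch − LOI = 250.0 t (the Σ of target masses is 250.0 t; against the stated basis, 250.0 t — deltas are rounding alone).
Total batch = Σ batch = 260.1 t; ignition loss, Σ(batch × LOI) = 10.10 t; yield, glass over the total, = 96.12%.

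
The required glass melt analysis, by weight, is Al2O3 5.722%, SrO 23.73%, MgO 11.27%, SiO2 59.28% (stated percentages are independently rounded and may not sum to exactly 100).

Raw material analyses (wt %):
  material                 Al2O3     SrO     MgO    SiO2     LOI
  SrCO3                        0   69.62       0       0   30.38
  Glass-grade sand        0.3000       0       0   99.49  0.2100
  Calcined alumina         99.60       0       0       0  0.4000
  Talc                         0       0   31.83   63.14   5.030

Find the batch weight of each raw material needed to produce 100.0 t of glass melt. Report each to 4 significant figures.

Batch per 100.0 t glass melt:
  SrCO3: 34.09 t
  Glass-grade sand: 37.11 t
  Calcined alumina: 5.633 t
  Talc: 35.41 t
Total batch = 112.2 t; LOI loss = 12.24 t; yield = 89.10%

The working math runs at exact precision throughout; in-progress results are printed with 4-significant-figure rounding when written out; exactly one rounding lands on each reported value; all derived quantities are rebuilt starting from the weights for 100.0 t of glass in exact precision (four oxide percentages, totals, LOI, yield, net glass mass) precisely as stated by either problem or answer.
Oxide-by-oxide targets in 100.0 t glass melt:
  Al2O3: 5.722% × 100.0 = 5.722 t
  SrO: 23.73% × 100.0 = 23.73 t
  MgO: 11.27% × 100.0 = 11.27 t
  SiO2: 59.28% × 100.0 = 59.28 t
A balance pass over the oxides, per the reported batch figures, for the quoted basis mass (sum by sum, the targets are met given rounding of the digits):
  Al2O3: 37.11·0.003000 + 5.633·0.9960 = 5.722 t (target 5.722 t)
  SrO: 34.09·0.6962 = 23.73 t (target 23.73 t)
  MgO: 35.41·0.3183 = 11.27 t (target 11.27 t)
  SiO2: 37.11·0.9949 + 35.41·0.6314 = 59.28 t (target 59.28 t)
The glass-mass cross-check: batch total minus LOI = 100.0 t (the targets, summed, come to 100.0 t; versus the stated basis of 100.0 t — differing by rounding only).
Summing the batch: Σ batch = 112.2 t; ignition loss, Σ(batch × LOI) = 12.24 t; glass ÷ batch gives a yield of 89.10%.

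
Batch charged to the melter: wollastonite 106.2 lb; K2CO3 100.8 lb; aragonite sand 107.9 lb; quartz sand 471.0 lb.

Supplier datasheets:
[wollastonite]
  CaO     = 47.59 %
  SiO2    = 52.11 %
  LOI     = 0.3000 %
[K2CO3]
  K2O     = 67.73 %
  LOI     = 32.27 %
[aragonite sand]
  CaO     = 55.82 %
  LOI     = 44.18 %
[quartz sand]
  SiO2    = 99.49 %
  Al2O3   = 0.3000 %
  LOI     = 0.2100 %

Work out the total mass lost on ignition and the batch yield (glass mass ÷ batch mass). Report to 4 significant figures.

LOI loss = 81.51 lb; glass = 704.4 lb; yield = 89.63%

The intermediate values are displayed (rounded to four significant digits) in the working; the whole derivation runs at full precision in all steps. A single rounding finalizes every reported figure — derived quantities are computed from the weighed amounts per 704.4 lb of glass in exact precision (four oxide percentages, net glass mass, yield, ignition loss, the totals) exactly as printed in the problem or answer text.
Each material's LOI contribution:
  wollastonite: 106.2 × 0.003000 = 0.3186 lb
  K2CO3: 100.8 × 0.3227 = 32.53 lb
  aragonite sand: 107.9 × 0.4418 = 47.67 lb
  quartz sand: 471.0 × 0.002100 = 0.9891 lb
Total LOI = 81.51 lb
Glass = batch − LOI = 785.9 − 81.51 = 704.4 lb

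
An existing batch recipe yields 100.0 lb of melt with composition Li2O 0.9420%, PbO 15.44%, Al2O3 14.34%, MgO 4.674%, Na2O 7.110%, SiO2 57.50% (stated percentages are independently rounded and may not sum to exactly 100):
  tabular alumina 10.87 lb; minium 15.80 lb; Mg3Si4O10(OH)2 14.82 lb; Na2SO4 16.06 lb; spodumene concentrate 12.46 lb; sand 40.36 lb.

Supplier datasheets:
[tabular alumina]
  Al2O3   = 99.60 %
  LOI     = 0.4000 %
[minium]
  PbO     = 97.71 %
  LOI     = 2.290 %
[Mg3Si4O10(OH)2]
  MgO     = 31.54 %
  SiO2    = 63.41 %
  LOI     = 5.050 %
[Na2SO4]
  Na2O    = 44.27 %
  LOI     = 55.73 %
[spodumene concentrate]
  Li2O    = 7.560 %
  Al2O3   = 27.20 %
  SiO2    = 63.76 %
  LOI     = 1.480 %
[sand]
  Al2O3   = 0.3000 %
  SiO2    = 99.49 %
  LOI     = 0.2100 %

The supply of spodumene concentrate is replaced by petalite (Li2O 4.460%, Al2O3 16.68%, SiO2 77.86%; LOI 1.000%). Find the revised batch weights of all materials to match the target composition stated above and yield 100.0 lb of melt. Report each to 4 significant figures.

Revised batch per 100.0 lb melt:
  tabular alumina: 10.76 lb
  minium: 15.80 lb
  Mg3Si4O10(OH)2: 14.82 lb
  Na2SO4: 16.06 lb
  petalite: 21.12 lb
  sand: 31.82 lb
Total batch = 110.4 lb; LOI loss = 10.38 lb

The intermediate values are rounded to 4 significant digits when quoted; the whole derivation maintains full float precision in every operation — every reported result takes exactly one rounding; all derived quantities, which include the totals, six oxide percentages, the yield, net glass mass, LOI, are carried at exact precision, as set out in either problem or answer, from the batch weights at 100.0 lb of glass.
Oxide-by-oxide targets in 100.0 lb melt:
  Li2O: 0.9420% × 100.0 = 0.9420 lb
  PbO: 15.44% × 100.0 = 15.44 lb
  Al2O3: 14.34% × 100.0 = 14.34 lb
  MgO: 4.674% × 100.0 = 4.674 lb
  Na2O: 7.110% × 100.0 = 7.110 lb
  SiO2: 57.50% × 100.0 = 57.50 lb
Balance tally, oxide-wise, per the reported batch figures, under the basis named above (oxide sums agree with the targets exact up to rounding of places):
  Li2O: 21.12·0.04460 = 0.9420 lb (target 0.9420 lb)
  PbO: 15.80·0.9771 = 15.44 lb (target 15.44 lb)
  Al2O3: 10.76·0.9960 + 21.12·0.1668 + 31.82·0.003000 = 14.34 lb (target 14.34 lb)
  MgO: 14.82·0.3154 = 4.674 lb (target 4.674 lb)
  Na2O: 16.06·0.4427 = 7.110 lb (target 7.110 lb)
  SiO2: 14.82·0.6341 + 21.12·0.7786 + 31.82·0.9949 = 57.50 lb (target 57.50 lb)
Auditing the glass mass value: whole batch net of LOI = 100.0 lb (the targets, summed, come to 100.0 lb; versus the stated basis of 100.0 lb — rounding explains the deltas).
Total batch = Σ batch = 110.4 lb; LOI removed, Σ of batch·LOI: 10.38 lb; yield: glass divided by total = 90.59%.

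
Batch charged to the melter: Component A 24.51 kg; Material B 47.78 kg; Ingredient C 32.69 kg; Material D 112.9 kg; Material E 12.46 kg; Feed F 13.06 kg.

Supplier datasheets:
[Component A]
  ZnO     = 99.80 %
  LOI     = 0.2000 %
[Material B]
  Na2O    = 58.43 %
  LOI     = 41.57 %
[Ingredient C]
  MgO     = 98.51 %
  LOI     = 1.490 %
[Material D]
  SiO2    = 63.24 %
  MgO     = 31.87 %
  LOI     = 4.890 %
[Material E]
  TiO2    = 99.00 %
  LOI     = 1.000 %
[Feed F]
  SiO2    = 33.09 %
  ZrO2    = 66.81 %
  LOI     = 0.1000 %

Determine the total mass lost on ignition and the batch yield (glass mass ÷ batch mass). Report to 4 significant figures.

LOI loss = 26.06 kg; glass = 217.3 kg; yield = 89.29%

Rounding to 4 significant figures governs each mid-chain value as displayed; the whole derivation maintains full precision through the solve — every reported value takes a single rounding; the derived quantities are carried starting from the weights per 217.3 kg of glass in exact precision (net glass mass, yield, six oxide percentages, the totals, LOI), as written in either problem or answer.
Loss on ignition, line by line:
  Component A: 24.51 × 0.002000 = 0.04902 kg
  Material B: 47.78 × 0.4157 = 19.86 kg
  Ingredient C: 32.69 × 0.01490 = 0.4871 kg
  Material D: 112.9 × 0.04890 = 5.521 kg
  Material E: 12.46 × 0.01000 = 0.1246 kg
  Feed F: 13.06 × 0.001000 = 0.01306 kg
Total LOI = 26.06 kg
Glass = batch − LOI = 243.4 − 26.06 = 217.3 kg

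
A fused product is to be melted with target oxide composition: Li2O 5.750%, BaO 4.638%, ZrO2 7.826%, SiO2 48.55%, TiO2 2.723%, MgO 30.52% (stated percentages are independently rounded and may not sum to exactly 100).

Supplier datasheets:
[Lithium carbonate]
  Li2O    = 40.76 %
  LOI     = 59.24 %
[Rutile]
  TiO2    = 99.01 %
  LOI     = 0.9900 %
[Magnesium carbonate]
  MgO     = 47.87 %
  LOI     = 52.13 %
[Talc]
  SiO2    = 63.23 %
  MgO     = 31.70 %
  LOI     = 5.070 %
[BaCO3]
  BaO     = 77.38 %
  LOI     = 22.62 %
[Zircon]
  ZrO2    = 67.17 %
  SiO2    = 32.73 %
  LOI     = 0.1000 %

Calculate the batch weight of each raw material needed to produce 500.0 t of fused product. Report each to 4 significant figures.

Batch per 500.0 t fused product:
  Lithium carbonate: 70.53 t
  Rutile: 13.75 t
  Magnesium carbonate: 84.52 t
  Talc: 353.8 t
  BaCO3: 29.97 t
  Zircon: 58.26 t
Total batch = 610.8 t; LOI loss = 110.8 t; yield = 81.87%

All arithmetic runs at full float precision through the solve; mid-chain values are shown (rounded to four significant figures) within the worked lines — every reported result sees exactly one rounding. The derived quantities are computed using the weight values per 500.0 t of glass in full float precision (net glass mass, yield, ignition loss, the totals, six oxide percentages) as quoted within the problem or answer text.
Oxide mass targets, per 500.0 t fused product:
  Li2O: 5.750% × 500.0 = 28.75 t
  BaO: 4.638% × 500.0 = 23.19 t
  ZrO2: 7.826% × 500.0 = 39.13 t
  SiO2: 48.55% × 500.0 = 242.8 t
  TiO2: 2.723% × 500.0 = 13.62 t
  MgO: 30.52% × 500.0 = 152.6 t
Sums-versus-targets review per the reported batch figures, on the stated basis (target by target, the sums agree up to rounding of the answer):
  Li2O: 70.53·0.4076 = 28.75 t (target 28.75 t)
  BaO: 29.97·0.7738 = 23.19 t (target 23.19 t)
  ZrO2: 58.26·0.6717 = 39.13 t (target 39.13 t)
  SiO2: 353.8·0.6323 + 58.26·0.3273 = 242.8 t (target 242.8 t)
  TiO2: 13.75·0.9901 = 13.61 t (target 13.62 t)
  MgO: 84.52·0.4787 + 353.8·0.3170 = 152.6 t (target 152.6 t)
Glass-mass closure: whole batch net of LOI = 500.1 t (targets for the oxides total 500.0 t; versus the stated basis of 500.0 t — deltas are rounding alone).
Batch grand total — Σ batch = 610.8 t; ignition loss, Σ(batch × LOI) = 110.8 t; yield: glass divided by total = 81.87%.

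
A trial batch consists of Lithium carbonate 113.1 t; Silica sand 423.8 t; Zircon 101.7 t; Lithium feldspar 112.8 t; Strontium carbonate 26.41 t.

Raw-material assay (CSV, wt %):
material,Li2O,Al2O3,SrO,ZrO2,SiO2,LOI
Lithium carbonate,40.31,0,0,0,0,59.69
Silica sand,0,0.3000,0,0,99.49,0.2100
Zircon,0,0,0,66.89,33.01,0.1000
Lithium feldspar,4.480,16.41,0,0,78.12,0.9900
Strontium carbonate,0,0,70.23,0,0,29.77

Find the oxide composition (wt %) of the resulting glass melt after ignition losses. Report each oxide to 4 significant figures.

Working values appear, rounded to four significant digits, on the page; every computation keeps full float precision in every operation — each reported figure is rounded exactly once. Derived quantities are re-derived at exact precision (five oxide percentages, the yield, ignition loss, totals, net glass mass) from the weighed amounts at 700.3 t of glass, as they appear in the question or the answer.
Oxide masses out of the charge:
  Li2O: 113.1·0.4031 + 112.8·0.04480 = 50.64 t
  Al2O3: 423.8·0.003000 + 112.8·0.1641 = 19.78 t
  SrO: 26.41·0.7023 = 18.55 t
  ZrO2: 101.7·0.6689 = 68.03 t
  SiO2: 423.8·0.9949 + 101.7·0.3301 + 112.8·0.7812 = 543.3 t
LOI: 113.1·0.5969 + 423.8·0.002100 + 101.7·0.001000 + 112.8·0.009900 + 26.41·0.2977 = 77.48 t
Glass mass = batch − LOI = 777.8 − 77.48 = 700.3 t (equal to the oxide-mass sum)
each oxide over glass, ×100, is wt %

Glass mass = 700.3 t (batch 777.8 − LOI 77.48).
Composition: Li2O 7.231%, Al2O3 2.825%, SrO 2.648%, ZrO2 9.714%, SiO2 77.58%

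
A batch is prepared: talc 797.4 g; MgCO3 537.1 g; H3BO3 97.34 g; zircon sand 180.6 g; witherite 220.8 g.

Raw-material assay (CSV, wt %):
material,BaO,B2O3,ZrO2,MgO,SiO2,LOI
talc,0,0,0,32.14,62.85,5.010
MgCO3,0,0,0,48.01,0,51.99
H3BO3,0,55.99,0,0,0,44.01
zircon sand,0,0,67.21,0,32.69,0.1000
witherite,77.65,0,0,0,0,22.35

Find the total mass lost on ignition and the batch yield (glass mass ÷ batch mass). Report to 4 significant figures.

The working math maintains exact precision end to end; in-progress results appear rounded to 4 significant figures; each reported result receives exactly one rounding; the derived quantities (the totals, LOI, net glass mass, yield, five oxide percentages) are recomputed at full float precision starting from the weights at 1422 g of glass, as given in the problem or the answer.
Per-material ignition loss:
  talc: 797.4 × 0.05010 = 39.95 g
  MgCO3: 537.1 × 0.5199 = 279.2 g
  H3BO3: 97.34 × 0.4401 = 42.84 g
  zircon sand: 180.6 × 0.001000 = 0.1806 g
  witherite: 220.8 × 0.2235 = 49.35 g
Total LOI = 411.6 g
Glass = batch − LOI = 1833 − 411.6 = 1422 g

LOI loss = 411.6 g; glass = 1422 g; yield = 77.55%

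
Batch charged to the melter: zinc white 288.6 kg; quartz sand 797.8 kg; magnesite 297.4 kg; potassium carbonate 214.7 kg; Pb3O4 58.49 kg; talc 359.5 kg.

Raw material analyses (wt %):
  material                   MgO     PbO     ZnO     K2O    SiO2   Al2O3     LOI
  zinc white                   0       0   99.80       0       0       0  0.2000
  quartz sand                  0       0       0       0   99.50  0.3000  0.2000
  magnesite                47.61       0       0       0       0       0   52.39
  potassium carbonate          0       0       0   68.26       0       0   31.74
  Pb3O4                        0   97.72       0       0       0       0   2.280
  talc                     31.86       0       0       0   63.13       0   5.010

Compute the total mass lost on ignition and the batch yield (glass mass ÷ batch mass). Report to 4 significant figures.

Each numeric step keeps full float precision throughout. The intermediate values appear, with 4-significant-figure rounding, when written out. Each reported value is rounded just once; all derived quantities are carried starting from the weights per 1771 kg of glass at full precision (the six compositions, LOI, net glass mass, the yield, the totals), as written in the problem or the answer.
Loss on ignition, line by line:
  zinc white: 288.6 × 0.002000 = 0.5772 kg
  quartz sand: 797.8 × 0.002000 = 1.596 kg
  magnesite: 297.4 × 0.5239 = 155.8 kg
  potassium carbonate: 214.7 × 0.3174 = 68.15 kg
  Pb3O4: 58.49 × 0.02280 = 1.334 kg
  talc: 359.5 × 0.05010 = 18.01 kg
Total LOI = 245.5 kg
Glass = batch − LOI = 2016 − 245.5 = 1771 kg

LOI loss = 245.5 kg; glass = 1771 kg; yield = 87.83%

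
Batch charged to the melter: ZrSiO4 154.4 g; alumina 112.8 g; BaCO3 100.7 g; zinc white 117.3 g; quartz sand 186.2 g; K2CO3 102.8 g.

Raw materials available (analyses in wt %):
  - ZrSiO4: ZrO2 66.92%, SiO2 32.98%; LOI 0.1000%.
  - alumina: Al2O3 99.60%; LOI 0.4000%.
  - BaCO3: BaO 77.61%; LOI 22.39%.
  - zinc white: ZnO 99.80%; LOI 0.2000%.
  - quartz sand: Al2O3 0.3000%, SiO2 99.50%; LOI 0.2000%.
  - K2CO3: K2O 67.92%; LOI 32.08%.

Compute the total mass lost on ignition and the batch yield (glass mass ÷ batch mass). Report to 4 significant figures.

Every computation maintains full precision from start to finish. Intermediates are displayed rounded to four significant digits in the working; each reported figure is rounded once only; all derived quantities, including glass mass, the six compositions, totals, the yield, LOI, are re-derived from the weighed amounts per 717.5 g of glass at full precision, as quoted within the problem or answer text.
LOI of each material in turn:
  ZrSiO4: 154.4 × 0.001000 = 0.1544 g
  alumina: 112.8 × 0.004000 = 0.4512 g
  BaCO3: 100.7 × 0.2239 = 22.55 g
  zinc white: 117.3 × 0.002000 = 0.2346 g
  quartz sand: 186.2 × 0.002000 = 0.3724 g
  K2CO3: 102.8 × 0.3208 = 32.98 g
Total LOI = 56.74 g
Glass = batch − LOI = 774.2 − 56.74 = 717.5 g

LOI loss = 56.74 g; glass = 717.5 g; yield = 92.67%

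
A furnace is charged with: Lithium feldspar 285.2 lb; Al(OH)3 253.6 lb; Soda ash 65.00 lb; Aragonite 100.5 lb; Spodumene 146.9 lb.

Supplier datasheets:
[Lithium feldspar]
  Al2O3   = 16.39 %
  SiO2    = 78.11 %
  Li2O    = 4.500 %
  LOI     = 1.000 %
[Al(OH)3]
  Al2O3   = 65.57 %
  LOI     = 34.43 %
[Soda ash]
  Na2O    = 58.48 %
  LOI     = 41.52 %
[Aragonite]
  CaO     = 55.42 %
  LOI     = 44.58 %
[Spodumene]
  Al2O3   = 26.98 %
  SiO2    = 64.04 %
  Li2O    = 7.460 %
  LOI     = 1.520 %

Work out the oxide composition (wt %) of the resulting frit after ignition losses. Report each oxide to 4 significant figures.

Glass mass = 687.0 lb (batch 851.2 − LOI 164.2).
Composition: Al2O3 36.78%, CaO 8.107%, SiO2 46.12%, Na2O 5.533%, Li2O 3.463%

Mid-chain values are printed rounded to 4 significant figures across the worked steps; all arithmetic carries exact precision from first step to last — a single rounding produces every reported number. The derived quantities, including the five compositions, ignition loss, net glass mass, yield, totals, are recomputed starting from the weights per 687.0 lb of glass at full float precision, precisely as stated by either problem or answer.
Mass of each oxide from the mix:
  Al2O3: 285.2·0.1639 + 253.6·0.6557 + 146.9·0.2698 = 252.7 lb
  CaO: 100.5·0.5542 = 55.70 lb
  SiO2: 285.2·0.7811 + 146.9·0.6404 = 316.8 lb
  Na2O: 65.00·0.5848 = 38.01 lb
  Li2O: 285.2·0.04500 + 146.9·0.07460 = 23.79 lb
LOI: 285.2·0.01000 + 253.6·0.3443 + 65.00·0.4152 + 100.5·0.4458 + 146.9·0.01520 = 164.2 lb
The glass mass, total less LOI, = 851.2 − 164.2 = 687.0 lb (= the summed oxide contributions)
percent by weight: oxide/glass ×100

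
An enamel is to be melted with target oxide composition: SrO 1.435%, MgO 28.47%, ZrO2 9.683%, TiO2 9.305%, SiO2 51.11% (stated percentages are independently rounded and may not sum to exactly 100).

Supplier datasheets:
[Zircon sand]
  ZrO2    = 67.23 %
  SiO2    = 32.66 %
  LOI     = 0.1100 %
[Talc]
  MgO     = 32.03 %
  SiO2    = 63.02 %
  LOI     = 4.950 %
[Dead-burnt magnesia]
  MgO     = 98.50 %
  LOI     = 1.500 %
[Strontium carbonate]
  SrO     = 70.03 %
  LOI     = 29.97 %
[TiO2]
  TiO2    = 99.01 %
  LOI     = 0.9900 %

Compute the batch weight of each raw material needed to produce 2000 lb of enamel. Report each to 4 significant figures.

The whole derivation carries exact precision at every stage — intermediates are displayed rounded to 4 significant digits in the working. A single rounding produces each reported value — derived quantities, which include five oxide percentages, the yield, glass mass, the totals, LOI, are rebuilt in full precision, exactly as printed in question or answer, from the weighed amounts on 2000 lb of glass.
Target masses of each oxide per 2000 lb enamel:
  SrO: 1.435% × 2000 = 28.70 lb
  MgO: 28.47% × 2000 = 569.4 lb
  ZrO2: 9.683% × 2000 = 193.7 lb
  TiO2: 9.305% × 2000 = 186.1 lb
  SiO2: 51.11% × 2000 = 1022 lb
Per-oxide balance check on the weights just shown, for the quoted basis mass (target by target, the sums agree within answer rounding):
  SrO: 40.98·0.7003 = 28.70 lb (target 28.70 lb)
  MgO: 1473·0.3203 + 99.17·0.9850 = 569.5 lb (target 569.4 lb)
  ZrO2: 288.1·0.6723 = 193.7 lb (target 193.7 lb)
  TiO2: 188.0·0.9901 = 186.1 lb (target 186.1 lb)
  SiO2: 288.1·0.3266 + 1473·0.6302 = 1022 lb (target 1022 lb)
Glass-mass bookkeeping: total batch − LOI = 2000 lb (oxide target masses add up to 2000 lb; stated basis 2000 lb — deltas are rounding alone).
Total batch = Σ batch = 2089 lb; LOI loss = Σ batch·LOI = 88.86 lb; as yield: glass ÷ batch → 95.75%.

Batch per 2000 lb enamel:
  Zircon sand: 288.1 lb
  Talc: 1473 lb
  Dead-burnt magnesia: 99.17 lb
  Strontium carbonate: 40.98 lb
  TiO2: 188.0 lb
Total batch = 2089 lb; LOI loss = 88.86 lb; yield = 95.75%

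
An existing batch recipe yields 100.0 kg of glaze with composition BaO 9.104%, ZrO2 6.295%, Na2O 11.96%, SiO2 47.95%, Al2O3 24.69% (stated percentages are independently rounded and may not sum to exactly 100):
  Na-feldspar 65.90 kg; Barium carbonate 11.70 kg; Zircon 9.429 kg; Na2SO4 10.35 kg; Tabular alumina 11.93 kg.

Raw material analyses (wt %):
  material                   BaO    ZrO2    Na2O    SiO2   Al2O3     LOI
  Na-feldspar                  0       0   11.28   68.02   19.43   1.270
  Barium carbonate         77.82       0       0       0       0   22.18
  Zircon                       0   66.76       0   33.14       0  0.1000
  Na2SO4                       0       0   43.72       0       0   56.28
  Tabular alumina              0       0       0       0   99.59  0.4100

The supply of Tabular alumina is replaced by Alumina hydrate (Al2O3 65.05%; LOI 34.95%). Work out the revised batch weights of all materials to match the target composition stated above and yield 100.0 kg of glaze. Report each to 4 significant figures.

Revised batch per 100.0 kg glaze:
  Na-feldspar: 65.90 kg
  Barium carbonate: 11.70 kg
  Zircon: 9.429 kg
  Na2SO4: 10.35 kg
  Alumina hydrate: 18.27 kg
Total batch = 115.6 kg; LOI loss = 15.65 kg

All internal work keeps full float precision end to end. In-progress results are displayed (rounded to four significant figures) on the page; each reported result takes a single rounding. All derived quantities (ignition loss, totals, net glass mass, the yield, the five compositions) are recomputed at exact precision using the weight values at 100.0 kg of glass, as set out in the question or the answer.
Target oxide masses per 100.0 kg glaze:
  BaO: 9.104% × 100.0 = 9.104 kg
  ZrO2: 6.295% × 100.0 = 6.295 kg
  Na2O: 11.96% × 100.0 = 11.96 kg
  SiO2: 47.95% × 100.0 = 47.95 kg
  Al2O3: 24.69% × 100.0 = 24.69 kg
Checking each oxide sum applying the batch weights above, against the basis in use (each sum matches its target mass once rounding is allowed for):
  BaO: 11.70·0.7782 = 9.105 kg (target 9.104 kg)
  ZrO2: 9.429·0.6676 = 6.295 kg (target 6.295 kg)
  Na2O: 65.90·0.1128 + 10.35·0.4372 = 11.96 kg (target 11.96 kg)
  SiO2: 65.90·0.6802 + 9.429·0.3314 = 47.95 kg (target 47.95 kg)
  Al2O3: 65.90·0.1943 + 18.27·0.6505 = 24.69 kg (target 24.69 kg)
Glass-mass sanity pass: total batch − LOI = 100.0 kg (the targets, summed, come to 100.0 kg; basis as stated: 100.0 kg — deltas are rounding alone).
Total batch = Σ batch = 115.6 kg; LOI removed, Σ of batch·LOI: 15.65 kg; glass ÷ batch gives a yield of 86.47%.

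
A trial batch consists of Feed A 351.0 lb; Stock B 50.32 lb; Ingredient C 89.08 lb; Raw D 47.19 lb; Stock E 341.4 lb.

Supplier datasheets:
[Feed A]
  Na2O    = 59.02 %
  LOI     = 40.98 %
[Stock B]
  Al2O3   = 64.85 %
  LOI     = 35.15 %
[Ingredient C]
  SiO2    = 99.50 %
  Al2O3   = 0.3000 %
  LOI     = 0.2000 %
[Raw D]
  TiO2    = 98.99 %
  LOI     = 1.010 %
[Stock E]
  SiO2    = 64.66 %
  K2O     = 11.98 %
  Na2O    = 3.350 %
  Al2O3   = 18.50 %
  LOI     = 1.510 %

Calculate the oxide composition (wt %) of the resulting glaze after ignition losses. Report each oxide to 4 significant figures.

Each numeric step carries full float precision in every operation. Mid-chain values are shown, rounded to 4 significant figures, between the steps. Every reported figure carries a single rounding — derived quantities are computed using the weight values at 711.7 lb of glass in full float precision (the five compositions, the totals, net glass mass, yield, ignition loss) exactly as shown in either problem or answer.
Per-oxide mass from batch:
  SiO2: 89.08·0.9950 + 341.4·0.6466 = 309.4 lb
  K2O: 341.4·0.1198 = 40.90 lb
  Na2O: 351.0·0.5902 + 341.4·0.03350 = 218.6 lb
  TiO2: 47.19·0.9899 = 46.71 lb
  Al2O3: 50.32·0.6485 + 89.08·0.003000 + 341.4·0.1850 = 96.06 lb
LOI: 351.0·0.4098 + 50.32·0.3515 + 89.08·0.002000 + 47.19·0.01010 + 341.4·0.01510 = 167.3 lb
Resulting glass, batch − LOI: 879.0 − 167.3 = 711.7 lb (= the summed oxide contributions)
percent by weight: oxide/glass ×100

Glass mass = 711.7 lb (batch 879.0 − LOI 167.3).
Composition: SiO2 43.47%, K2O 5.747%, Na2O 30.72%, TiO2 6.564%, Al2O3 13.50%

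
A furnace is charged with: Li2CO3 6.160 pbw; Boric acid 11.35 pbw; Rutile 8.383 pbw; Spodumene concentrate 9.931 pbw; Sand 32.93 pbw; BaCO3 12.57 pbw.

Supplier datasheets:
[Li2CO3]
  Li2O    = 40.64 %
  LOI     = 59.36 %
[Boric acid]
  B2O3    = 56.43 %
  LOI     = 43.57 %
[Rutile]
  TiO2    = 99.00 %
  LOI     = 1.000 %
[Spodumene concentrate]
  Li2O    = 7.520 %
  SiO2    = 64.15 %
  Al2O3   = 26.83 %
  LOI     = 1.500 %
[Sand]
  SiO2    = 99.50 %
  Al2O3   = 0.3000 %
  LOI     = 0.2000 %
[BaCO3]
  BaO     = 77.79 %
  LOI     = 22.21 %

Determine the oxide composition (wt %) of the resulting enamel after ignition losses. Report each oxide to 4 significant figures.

All arithmetic keeps exact precision at each step. In-progress results are shown, rounded to four significant digits, when written out — every reported number takes a single rounding; all derived quantities, which include yield, net glass mass, six oxide percentages, LOI, the totals, are carried in full float precision, as given in problem or answer, from the batch weights for 69.63 pbw of glass.
Oxide-by-oxide delivered mass:
  Li2O: 6.160·0.4064 + 9.931·0.07520 = 3.250 pbw
  SiO2: 9.931·0.6415 + 32.93·0.9950 = 39.14 pbw
  Al2O3: 9.931·0.2683 + 32.93·0.003000 = 2.763 pbw
  B2O3: 11.35·0.5643 = 6.405 pbw
  BaO: 12.57·0.7779 = 9.778 pbw
  TiO2: 8.383·0.9900 = 8.299 pbw
LOI: 6.160·0.5936 + 11.35·0.4357 + 8.383·0.01000 + 9.931·0.01500 + 32.93·0.002000 + 12.57·0.2221 = 11.69 pbw
Resulting glass, batch − LOI: 81.32 − 11.69 = 69.63 pbw (= Σ oxide masses)
each oxide over glass, ×100, is wt %

Glass mass = 69.63 pbw (batch 81.32 − LOI 11.69).
Composition: Li2O 4.668%, SiO2 56.20%, Al2O3 3.968%, B2O3 9.198%, BaO 14.04%, TiO2 11.92%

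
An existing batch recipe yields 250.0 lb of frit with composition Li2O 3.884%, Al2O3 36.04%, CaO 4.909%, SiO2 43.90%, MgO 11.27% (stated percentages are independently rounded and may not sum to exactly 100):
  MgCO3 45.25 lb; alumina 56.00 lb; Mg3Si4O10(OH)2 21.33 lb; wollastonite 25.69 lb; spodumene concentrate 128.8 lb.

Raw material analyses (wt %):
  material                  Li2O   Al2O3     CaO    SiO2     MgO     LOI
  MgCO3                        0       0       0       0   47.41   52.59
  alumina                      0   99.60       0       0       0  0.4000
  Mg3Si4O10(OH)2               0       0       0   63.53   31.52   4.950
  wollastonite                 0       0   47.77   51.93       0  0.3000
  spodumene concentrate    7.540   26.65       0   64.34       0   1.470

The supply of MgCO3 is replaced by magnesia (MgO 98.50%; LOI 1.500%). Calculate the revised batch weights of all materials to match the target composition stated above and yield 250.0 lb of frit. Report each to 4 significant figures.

Exact precision is carried in all steps. In-progress results are printed (rounded to 4 significant figures) within the worked lines — each reported value takes a single rounding. The derived quantities, which include glass mass, five oxide percentages, the totals, yield, ignition loss, are rebuilt at exact precision, as set out in question or answer, starting from the weights on 250.0 lb of glass.
Per-oxide target masses for 250.0 lb frit:
  Li2O: 3.884% × 250.0 = 9.710 lb
  Al2O3: 36.04% × 250.0 = 90.10 lb
  CaO: 4.909% × 250.0 = 12.27 lb
  SiO2: 43.90% × 250.0 = 109.8 lb
  MgO: 11.27% × 250.0 = 28.18 lb
Mass-balance tally per oxide from the weights as reported, under the basis named above (sums match the target masses given rounding of the digits):
  Li2O: 128.8·0.07540 = 9.712 lb (target 9.710 lb)
  Al2O3: 56.00·0.9960 + 128.8·0.2665 = 90.10 lb (target 90.10 lb)
  CaO: 25.69·0.4777 = 12.27 lb (target 12.27 lb)
  SiO2: 21.33·0.6353 + 25.69·0.5193 + 128.8·0.6434 = 109.8 lb (target 109.8 lb)
  MgO: 21.78·0.9850 + 21.33·0.3152 = 28.18 lb (target 28.18 lb)
Consistency of the glass mass: batch Σ − ignition loss = 250.0 lb (the Σ of target masses is 250.0 lb; stated basis 250.0 lb — gaps are rounding artifacts).
Batch grand total — Σ batch = 253.6 lb; LOI removed, Σ of batch·LOI: 3.577 lb; as yield: glass ÷ batch → 98.59%.

Revised batch per 250.0 lb frit:
  magnesia: 21.78 lb
  alumina: 56.00 lb
  Mg3Si4O10(OH)2: 21.33 lb
  wollastonite: 25.69 lb
  spodumene concentrate: 128.8 lb
Total batch = 253.6 lb; LOI loss = 3.577 lb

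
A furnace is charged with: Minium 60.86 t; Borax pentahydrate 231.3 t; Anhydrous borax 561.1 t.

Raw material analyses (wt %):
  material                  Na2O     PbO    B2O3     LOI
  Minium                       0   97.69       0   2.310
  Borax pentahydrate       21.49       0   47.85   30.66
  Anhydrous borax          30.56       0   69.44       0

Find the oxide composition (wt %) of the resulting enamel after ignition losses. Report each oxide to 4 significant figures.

Glass mass = 780.9 t (batch 853.3 − LOI 72.32).
Composition: Na2O 28.32%, PbO 7.613%, B2O3 64.06%

In-progress results are displayed rounded off to 4 significant digits in the working — all arithmetic keeps exact precision in all steps — every reported value takes just one rounding; derived quantities, which include the totals, ignition loss, the yield, the three compositions, glass mass, are carried in full float precision, as written in the question or the answer, from the batch weights per 780.9 t of glass.
What the batch supplies per oxide:
  Na2O: 231.3·0.2149 + 561.1·0.3056 = 221.2 t
  PbO: 60.86·0.9769 = 59.45 t
  B2O3: 231.3·0.4785 + 561.1·0.6944 = 500.3 t
LOI: 60.86·0.02310 + 231.3·0.3066 = 72.32 t
Net of LOI, the glass mass = 853.3 − 72.32 = 780.9 t (= the summed oxide contributions)
percent share: oxide ÷ glass, ×100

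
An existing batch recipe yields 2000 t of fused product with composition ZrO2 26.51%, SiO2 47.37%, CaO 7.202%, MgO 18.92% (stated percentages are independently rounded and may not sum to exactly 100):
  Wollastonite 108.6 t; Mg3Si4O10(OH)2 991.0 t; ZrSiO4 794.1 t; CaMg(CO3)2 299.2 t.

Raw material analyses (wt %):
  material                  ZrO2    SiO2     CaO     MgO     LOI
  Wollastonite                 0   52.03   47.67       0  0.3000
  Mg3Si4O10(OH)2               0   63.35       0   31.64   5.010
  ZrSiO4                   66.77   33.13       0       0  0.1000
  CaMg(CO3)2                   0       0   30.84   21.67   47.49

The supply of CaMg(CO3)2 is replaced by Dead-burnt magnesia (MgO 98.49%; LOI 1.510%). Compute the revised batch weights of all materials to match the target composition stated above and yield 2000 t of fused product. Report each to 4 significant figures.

Intermediates appear (rounded to 4 significant figures) in the working; full float precision is maintained end to end. Every reported value receives exactly one rounding — the derived quantities (yield, the four compositions, the totals, glass mass, LOI) are recomputed starting from the weights at 2000 t of glass at full float precision, as written in the problem or answer text.
The oxide mass targets at 2000 t fused product:
  ZrO2: 26.51% × 2000 = 530.2 t
  SiO2: 47.37% × 2000 = 947.4 t
  CaO: 7.202% × 2000 = 144.0 t
  MgO: 18.92% × 2000 = 378.4 t
Mass-balance tally per oxide given the weights on record, on the stated basis (oxide sums agree with the targets exact up to rounding of places):
  ZrO2: 794.1·0.6677 = 530.2 t (target 530.2 t)
  SiO2: 302.2·0.5203 + 832.1·0.6335 + 794.1·0.3313 = 947.5 t (target 947.4 t)
  CaO: 302.2·0.4767 = 144.1 t (target 144.0 t)
  MgO: 832.1·0.3164 + 116.9·0.9849 = 378.4 t (target 378.4 t)
Mass balance on the glass: net batch after ignition = 2000 t (the targets, summed, come to 2000 t; with the basis standing at 2000 t — gaps are rounding artifacts).
Total batch = Σ batch = 2045 t; Σ batch·LOI gives LOI loss = 45.15 t; glass ÷ batch gives a yield of 97.79%.

Revised batch per 2000 t fused product:
  Wollastonite: 302.2 t
  Mg3Si4O10(OH)2: 832.1 t
  ZrSiO4: 794.1 t
  Dead-burnt magnesia: 116.9 t
Total batch = 2045 t; LOI loss = 45.15 t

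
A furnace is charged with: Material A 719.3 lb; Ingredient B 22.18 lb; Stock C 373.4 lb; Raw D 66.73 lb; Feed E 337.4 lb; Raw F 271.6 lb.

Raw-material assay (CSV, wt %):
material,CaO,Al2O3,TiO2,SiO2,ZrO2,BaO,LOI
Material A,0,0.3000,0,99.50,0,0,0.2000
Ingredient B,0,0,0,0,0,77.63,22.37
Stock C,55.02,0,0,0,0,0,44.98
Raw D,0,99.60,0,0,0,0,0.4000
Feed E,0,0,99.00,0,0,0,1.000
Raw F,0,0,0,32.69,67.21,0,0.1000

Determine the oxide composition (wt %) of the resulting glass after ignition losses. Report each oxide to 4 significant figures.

Glass mass = 1612 lb (batch 1791 − LOI 178.3).
Composition: CaO 12.74%, Al2O3 4.256%, TiO2 20.72%, SiO2 49.90%, ZrO2 11.32%, BaO 1.068%

Each numeric step maintains full float precision all the way through. Values along the way are shown rounded to 4 significant figures within the worked lines — each reported number takes just one rounding. Derived quantities are re-derived from the weighed amounts for 1612 lb of glass at full float precision (yield, six oxide percentages, LOI, totals, net glass mass), as written in the problem or answer text.
Per-oxide mass from batch:
  CaO: 373.4·0.5502 = 205.4 lb
  Al2O3: 719.3·0.003000 + 66.73·0.9960 = 68.62 lb
  TiO2: 337.4·0.9900 = 334.0 lb
  SiO2: 719.3·0.9950 + 271.6·0.3269 = 804.5 lb
  ZrO2: 271.6·0.6721 = 182.5 lb
  BaO: 22.18·0.7763 = 17.22 lb
LOI: 719.3·0.002000 + 22.18·0.2237 + 373.4·0.4498 + 66.73·0.004000 + 337.4·0.01000 + 271.6·0.001000 = 178.3 lb
The glass mass, total less LOI, = 1791 − 178.3 = 1612 lb (= the summed oxide contributions)
wt %: oxide over glass, times 100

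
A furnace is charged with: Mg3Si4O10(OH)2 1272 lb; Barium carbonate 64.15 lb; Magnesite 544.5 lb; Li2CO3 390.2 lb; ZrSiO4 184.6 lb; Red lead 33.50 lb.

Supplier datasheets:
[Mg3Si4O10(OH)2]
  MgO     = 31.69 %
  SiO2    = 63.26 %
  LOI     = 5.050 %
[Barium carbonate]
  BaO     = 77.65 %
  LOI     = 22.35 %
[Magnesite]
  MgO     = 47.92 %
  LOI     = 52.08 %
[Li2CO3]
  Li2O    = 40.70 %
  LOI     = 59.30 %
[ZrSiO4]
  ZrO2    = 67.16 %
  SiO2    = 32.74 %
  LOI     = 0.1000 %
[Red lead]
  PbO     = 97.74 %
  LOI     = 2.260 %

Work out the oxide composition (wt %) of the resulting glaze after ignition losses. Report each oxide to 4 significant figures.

Glass mass = 1894 lb (batch 2489 − LOI 594.5).
Composition: Li2O 8.383%, PbO 1.728%, MgO 35.05%, BaO 2.629%, ZrO2 6.544%, SiO2 45.66%

Values along the way are shown with 4-significant-figure rounding in the printout. Full precision is maintained from first step to last — every reported figure takes exactly one rounding; derived quantities, including the six compositions, the yield, ignition loss, totals, net glass mass, are carried from the batch weights for 1894 lb of glass in full float precision, as quoted within the problem or the answer.
Oxide masses out of the charge:
  Li2O: 390.2·0.4070 = 158.8 lb
  PbO: 33.50·0.9774 = 32.74 lb
  MgO: 1272·0.3169 + 544.5·0.4792 = 664.0 lb
  BaO: 64.15·0.7765 = 49.81 lb
  ZrO2: 184.6·0.6716 = 124.0 lb
  SiO2: 1272·0.6326 + 184.6·0.3274 = 865.1 lb
LOI: 1272·0.05050 + 64.15·0.2235 + 544.5·0.5208 + 390.2·0.5930 + 184.6·0.001000 + 33.50·0.02260 = 594.5 lb
Net of LOI, the glass mass = 2489 − 594.5 = 1894 lb (the oxide masses sum to this)
wt % = oxide mass / glass mass × 100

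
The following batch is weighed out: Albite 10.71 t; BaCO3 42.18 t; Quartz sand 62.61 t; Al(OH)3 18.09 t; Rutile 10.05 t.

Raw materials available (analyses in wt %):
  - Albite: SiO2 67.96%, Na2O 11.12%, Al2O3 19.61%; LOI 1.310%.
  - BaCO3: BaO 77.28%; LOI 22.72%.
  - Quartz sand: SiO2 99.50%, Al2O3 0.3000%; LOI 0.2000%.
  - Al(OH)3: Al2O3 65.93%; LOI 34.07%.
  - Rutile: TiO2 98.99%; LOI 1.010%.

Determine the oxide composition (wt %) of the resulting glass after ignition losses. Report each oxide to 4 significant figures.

Glass mass = 127.5 t (batch 143.6 − LOI 16.11).
Composition: SiO2 54.56%, BaO 25.56%, TiO2 7.801%, Na2O 0.9339%, Al2O3 11.15%

The working math holds exact precision all the way through. In-progress results appear rounded off to 4 significant digits across the worked steps. Exactly one rounding goes into every reported value. All derived quantities (glass mass, five oxide percentages, ignition loss, the yield, the totals) are computed starting from the weights on 127.5 t of glass at full float precision exactly as printed in problem or answer.
Mass of each oxide from the mix:
  SiO2: 10.71·0.6796 + 62.61·0.9950 = 69.58 t
  BaO: 42.18·0.7728 = 32.60 t
  TiO2: 10.05·0.9899 = 9.948 t
  Na2O: 10.71·0.1112 = 1.191 t
  Al2O3: 10.71·0.1961 + 62.61·0.003000 + 18.09·0.6593 = 14.21 t
LOI: 10.71·0.01310 + 42.18·0.2272 + 62.61·0.002000 + 18.09·0.3407 + 10.05·0.01010 = 16.11 t
The glass mass, total less LOI, = 143.6 − 16.11 = 127.5 t (= the summed oxide contributions)
wt % = oxide mass / glass mass × 100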